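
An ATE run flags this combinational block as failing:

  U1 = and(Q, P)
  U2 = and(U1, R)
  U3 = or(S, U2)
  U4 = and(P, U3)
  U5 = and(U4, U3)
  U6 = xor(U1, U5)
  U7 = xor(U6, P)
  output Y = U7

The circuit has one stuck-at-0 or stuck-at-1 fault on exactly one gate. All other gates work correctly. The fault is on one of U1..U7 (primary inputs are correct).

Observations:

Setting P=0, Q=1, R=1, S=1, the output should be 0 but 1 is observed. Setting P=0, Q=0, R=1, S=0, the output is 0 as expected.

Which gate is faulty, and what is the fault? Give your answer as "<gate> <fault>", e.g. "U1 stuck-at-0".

U4 stuck-at-1

Fault-free values for test 1 (P=0, Q=1, R=1, S=1): U1=0, U2=0, U3=1, U4=0, U5=0, U6=0, U7=0, giving Y=0. Observed 1.
Test 1: faults giving observed 1 are {U1 stuck-at-1, U4 stuck-at-1, U5 stuck-at-1, U6 stuck-at-1, U7 stuck-at-1}.
Test 2 (P=0, Q=0, R=1, S=0): fault-free U1=0, U2=0, U3=0, U4=0, U5=0, U6=0, U7=0 → 0; observed 0. Eliminates U1 stuck-at-1, U5 stuck-at-1, U6 stuck-at-1, U7 stuck-at-1.
Only U4 stuck-at-1 is consistent with every test.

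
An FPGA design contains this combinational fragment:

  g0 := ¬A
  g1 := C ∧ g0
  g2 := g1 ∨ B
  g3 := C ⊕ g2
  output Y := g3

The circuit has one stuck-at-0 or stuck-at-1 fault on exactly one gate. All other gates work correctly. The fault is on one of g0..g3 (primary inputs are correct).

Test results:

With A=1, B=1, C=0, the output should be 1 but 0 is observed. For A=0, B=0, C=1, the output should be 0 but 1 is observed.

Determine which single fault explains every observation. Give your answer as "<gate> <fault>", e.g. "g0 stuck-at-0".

Fault-free values for test 1 (A=1, B=1, C=0): g0=0, g1=0, g2=1, g3=1, giving Y=1. Observed 0.
Test 1: faults giving observed 0 are {g2 stuck-at-0, g3 stuck-at-0}.
Test 2 (A=0, B=0, C=1): fault-free g0=1, g1=1, g2=1, g3=0 → 0; observed 1. Eliminates g3 stuck-at-0.
Only g2 stuck-at-0 is consistent with every test.

g2 stuck-at-0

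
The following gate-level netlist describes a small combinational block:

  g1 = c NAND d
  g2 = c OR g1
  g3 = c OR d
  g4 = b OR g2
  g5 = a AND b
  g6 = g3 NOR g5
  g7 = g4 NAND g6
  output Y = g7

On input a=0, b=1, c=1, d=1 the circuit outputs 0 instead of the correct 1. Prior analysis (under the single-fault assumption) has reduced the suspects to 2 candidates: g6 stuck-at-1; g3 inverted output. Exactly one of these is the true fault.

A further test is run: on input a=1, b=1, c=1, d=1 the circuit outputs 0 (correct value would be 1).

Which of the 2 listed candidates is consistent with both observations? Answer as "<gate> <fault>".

g6 stuck-at-1

Evaluate each candidate on input a=1, b=1, c=1, d=1:
  g6 stuck-at-1: g1=0, g2=1, g3=1, g4=1, g5=1, g6=1 [stuck-at-1], g7=0 → 0 — matches
  g3 inverted output: g1=0, g2=1, g3=0 [inverted output], g4=1, g5=1, g6=0, g7=1 → 1 — eliminated
Only g6 stuck-at-1 reproduces the observed 0.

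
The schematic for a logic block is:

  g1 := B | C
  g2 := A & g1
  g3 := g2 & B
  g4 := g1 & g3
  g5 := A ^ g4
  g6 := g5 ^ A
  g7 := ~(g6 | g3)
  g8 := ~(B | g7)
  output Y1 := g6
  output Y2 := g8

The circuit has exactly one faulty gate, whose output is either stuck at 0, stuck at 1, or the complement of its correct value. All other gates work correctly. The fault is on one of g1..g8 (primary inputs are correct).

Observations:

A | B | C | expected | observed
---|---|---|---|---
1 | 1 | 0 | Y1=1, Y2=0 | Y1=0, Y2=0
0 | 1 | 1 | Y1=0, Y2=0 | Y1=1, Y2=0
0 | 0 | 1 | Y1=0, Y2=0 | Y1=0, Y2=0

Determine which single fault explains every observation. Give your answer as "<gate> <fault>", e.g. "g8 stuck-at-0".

Fault-free values for test 1 (A=1, B=1, C=0): g1=1, g2=1, g3=1, g4=1, g5=0, g6=1, g7=0, g8=0, giving Y1=1, Y2=0. Observed Y1=0, Y2=0.
Test 1: faults giving observed Y1=0, Y2=0 are {g1 stuck-at-0, g1 inverted output, g2 stuck-at-0, g2 inverted output, g3 stuck-at-0, g3 inverted output, g4 stuck-at-0, g4 inverted output, g5 stuck-at-1, g5 inverted output, g6 stuck-at-0, g6 inverted output}.
Test 2 (A=0, B=1, C=1): fault-free g1=1, g2=0, g3=0, g4=0, g5=0, g6=0, g7=1, g8=0 → Y1=0, Y2=0; observed Y1=1, Y2=0. Eliminates g1 stuck-at-0, g1 inverted output, g2 stuck-at-0, g3 stuck-at-0, g4 stuck-at-0, g6 stuck-at-0.
Test 3 (A=0, B=0, C=1): fault-free g1=1, g2=0, g3=0, g4=0, g5=0, g6=0, g7=1, g8=0 → Y1=0, Y2=0; observed Y1=0, Y2=0. Eliminates g3 inverted output, g4 inverted output, g5 stuck-at-1, g5 inverted output, g6 inverted output.
Only g2 inverted output is consistent with every test.

g2 inverted output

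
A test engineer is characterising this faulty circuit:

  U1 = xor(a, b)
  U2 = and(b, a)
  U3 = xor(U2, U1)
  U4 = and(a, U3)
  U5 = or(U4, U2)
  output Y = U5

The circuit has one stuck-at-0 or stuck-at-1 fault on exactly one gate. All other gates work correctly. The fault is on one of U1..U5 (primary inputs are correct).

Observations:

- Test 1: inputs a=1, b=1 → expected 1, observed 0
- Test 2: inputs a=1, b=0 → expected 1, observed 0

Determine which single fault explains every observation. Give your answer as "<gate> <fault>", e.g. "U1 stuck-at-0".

Fault-free values for test 1 (a=1, b=1): U1=0, U2=1, U3=1, U4=1, U5=1, giving Y=1. Observed 0.
Test 1: faults giving observed 0 are {U2 stuck-at-0, U5 stuck-at-0}.
Test 2 (a=1, b=0): fault-free U1=1, U2=0, U3=1, U4=1, U5=1 → 1; observed 0. Eliminates U2 stuck-at-0.
Only U5 stuck-at-0 is consistent with every test.

U5 stuck-at-0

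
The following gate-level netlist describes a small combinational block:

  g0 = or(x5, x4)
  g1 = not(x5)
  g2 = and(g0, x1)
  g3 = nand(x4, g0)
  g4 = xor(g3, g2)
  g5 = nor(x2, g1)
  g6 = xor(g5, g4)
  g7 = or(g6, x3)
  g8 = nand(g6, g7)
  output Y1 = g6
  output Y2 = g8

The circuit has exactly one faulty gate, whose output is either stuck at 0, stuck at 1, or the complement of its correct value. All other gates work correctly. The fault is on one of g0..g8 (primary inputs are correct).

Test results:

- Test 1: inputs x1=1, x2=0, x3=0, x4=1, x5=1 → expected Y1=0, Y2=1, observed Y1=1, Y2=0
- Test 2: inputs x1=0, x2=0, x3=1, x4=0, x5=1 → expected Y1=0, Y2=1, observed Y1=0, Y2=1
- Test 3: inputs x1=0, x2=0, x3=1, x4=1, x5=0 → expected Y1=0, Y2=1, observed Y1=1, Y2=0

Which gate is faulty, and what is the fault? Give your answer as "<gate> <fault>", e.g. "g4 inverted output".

Fault-free values for test 1 (x1=1, x2=0, x3=0, x4=1, x5=1): g0=1, g1=0, g2=1, g3=0, g4=1, g5=1, g6=0, g7=0, g8=1, giving Y1=0, Y2=1. Observed Y1=1, Y2=0.
Test 1: faults giving observed Y1=1, Y2=0 are {g1 stuck-at-1, g1 inverted output, g2 stuck-at-0, g2 inverted output, g3 stuck-at-1, g3 inverted output, g4 stuck-at-0, g4 inverted output, g5 stuck-at-0, g5 inverted output, g6 stuck-at-1, g6 inverted output}.
Test 2 (x1=0, x2=0, x3=1, x4=0, x5=1): fault-free g0=1, g1=0, g2=0, g3=1, g4=1, g5=1, g6=0, g7=1, g8=1 → Y1=0, Y2=1; observed Y1=0, Y2=1. Eliminates g1 stuck-at-1, g1 inverted output, g2 inverted output, g3 inverted output, g4 stuck-at-0, g4 inverted output, g5 stuck-at-0, g5 inverted output, g6 stuck-at-1, g6 inverted output.
Test 3 (x1=0, x2=0, x3=1, x4=1, x5=0): fault-free g0=1, g1=1, g2=0, g3=0, g4=0, g5=0, g6=0, g7=1, g8=1 → Y1=0, Y2=1; observed Y1=1, Y2=0. Eliminates g2 stuck-at-0.
Only g3 stuck-at-1 is consistent with every test.

g3 stuck-at-1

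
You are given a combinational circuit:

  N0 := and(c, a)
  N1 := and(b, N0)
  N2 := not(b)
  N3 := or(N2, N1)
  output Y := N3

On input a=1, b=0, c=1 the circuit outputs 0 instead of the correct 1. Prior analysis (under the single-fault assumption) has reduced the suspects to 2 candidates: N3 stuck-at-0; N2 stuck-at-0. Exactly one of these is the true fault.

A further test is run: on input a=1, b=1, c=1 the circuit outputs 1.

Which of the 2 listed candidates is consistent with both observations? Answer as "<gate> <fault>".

N2 stuck-at-0

Evaluate each candidate on input a=1, b=1, c=1:
  N3 stuck-at-0: N0=1, N1=1, N2=0, N3=0 [stuck-at-0] → 0 — eliminated
  N2 stuck-at-0: N0=1, N1=1, N2=0 [stuck-at-0], N3=1 → 1 — matches
Only N2 stuck-at-0 reproduces the observed 1.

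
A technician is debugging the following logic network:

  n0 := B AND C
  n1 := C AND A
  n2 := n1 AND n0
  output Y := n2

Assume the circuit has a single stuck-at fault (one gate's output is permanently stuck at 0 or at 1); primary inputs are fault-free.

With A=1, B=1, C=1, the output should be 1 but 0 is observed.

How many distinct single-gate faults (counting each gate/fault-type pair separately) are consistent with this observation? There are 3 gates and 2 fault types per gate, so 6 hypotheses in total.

3

Fault-free: n0=1, n1=1, n2=1 → 1. Observed 0.
  n0 stuck-at-0: output 0 ✓
  n0 stuck-at-1: output 1 ✗
  n1 stuck-at-0: output 0 ✓
  n1 stuck-at-1: output 1 ✗
  n2 stuck-at-0: output 0 ✓
  n2 stuck-at-1: output 1 ✗
Consistent faults: {n0 stuck-at-0, n1 stuck-at-0, n2 stuck-at-0} — 3 in all.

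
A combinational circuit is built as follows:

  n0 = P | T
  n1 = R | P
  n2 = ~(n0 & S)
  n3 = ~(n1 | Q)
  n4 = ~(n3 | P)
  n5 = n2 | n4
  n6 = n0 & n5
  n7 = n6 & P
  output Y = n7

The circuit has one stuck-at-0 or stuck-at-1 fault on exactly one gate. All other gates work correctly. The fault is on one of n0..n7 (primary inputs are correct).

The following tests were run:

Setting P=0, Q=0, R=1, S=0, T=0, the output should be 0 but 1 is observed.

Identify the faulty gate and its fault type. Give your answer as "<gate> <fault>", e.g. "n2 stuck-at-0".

n7 stuck-at-1

Fault-free values for test 1 (P=0, Q=0, R=1, S=0, T=0): n0=0, n1=1, n2=1, n3=0, n4=1, n5=1, n6=0, n7=0, giving Y=0. Observed 1.
Test 1: faults giving observed 1 are {n7 stuck-at-1}.
Only n7 stuck-at-1 is consistent with every test.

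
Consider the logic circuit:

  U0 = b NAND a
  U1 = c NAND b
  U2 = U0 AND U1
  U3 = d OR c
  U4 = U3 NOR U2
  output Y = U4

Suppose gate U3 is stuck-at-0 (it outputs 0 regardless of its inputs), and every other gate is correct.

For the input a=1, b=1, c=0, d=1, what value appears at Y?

1

Propagate with U3 forced: U0=0, U1=1, U2=0, U3=0 [stuck-at-0], U4=1.
So Y = 1. (Without the fault it would be 0.)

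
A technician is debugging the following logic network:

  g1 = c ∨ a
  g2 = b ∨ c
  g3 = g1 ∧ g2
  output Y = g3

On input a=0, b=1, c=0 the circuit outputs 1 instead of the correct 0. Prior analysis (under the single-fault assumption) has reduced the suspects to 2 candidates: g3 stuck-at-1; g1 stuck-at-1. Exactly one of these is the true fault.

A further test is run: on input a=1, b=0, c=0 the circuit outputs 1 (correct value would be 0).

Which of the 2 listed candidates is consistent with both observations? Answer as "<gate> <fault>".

Evaluate each candidate on input a=1, b=0, c=0:
  g3 stuck-at-1: g1=1, g2=0, g3=1 [stuck-at-1] → 1 — matches
  g1 stuck-at-1: g1=1 [stuck-at-1], g2=0, g3=0 → 0 — eliminated
Only g3 stuck-at-1 reproduces the observed 1.

g3 stuck-at-1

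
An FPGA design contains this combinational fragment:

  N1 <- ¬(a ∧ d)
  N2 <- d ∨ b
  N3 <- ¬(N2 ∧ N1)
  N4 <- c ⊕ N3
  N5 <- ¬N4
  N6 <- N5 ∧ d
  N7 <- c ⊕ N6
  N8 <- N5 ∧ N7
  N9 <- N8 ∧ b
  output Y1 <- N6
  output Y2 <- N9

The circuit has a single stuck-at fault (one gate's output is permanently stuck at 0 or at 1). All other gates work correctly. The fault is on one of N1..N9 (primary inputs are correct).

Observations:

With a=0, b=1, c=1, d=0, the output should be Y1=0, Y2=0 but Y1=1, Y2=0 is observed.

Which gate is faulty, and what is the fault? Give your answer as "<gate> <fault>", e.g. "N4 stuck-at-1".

Fault-free values for test 1 (a=0, b=1, c=1, d=0): N1=1, N2=1, N3=0, N4=1, N5=0, N6=0, N7=1, N8=0, N9=0, giving Y1=0, Y2=0. Observed Y1=1, Y2=0.
Test 1: faults giving observed Y1=1, Y2=0 are {N6 stuck-at-1}.
Only N6 stuck-at-1 is consistent with every test.

N6 stuck-at-1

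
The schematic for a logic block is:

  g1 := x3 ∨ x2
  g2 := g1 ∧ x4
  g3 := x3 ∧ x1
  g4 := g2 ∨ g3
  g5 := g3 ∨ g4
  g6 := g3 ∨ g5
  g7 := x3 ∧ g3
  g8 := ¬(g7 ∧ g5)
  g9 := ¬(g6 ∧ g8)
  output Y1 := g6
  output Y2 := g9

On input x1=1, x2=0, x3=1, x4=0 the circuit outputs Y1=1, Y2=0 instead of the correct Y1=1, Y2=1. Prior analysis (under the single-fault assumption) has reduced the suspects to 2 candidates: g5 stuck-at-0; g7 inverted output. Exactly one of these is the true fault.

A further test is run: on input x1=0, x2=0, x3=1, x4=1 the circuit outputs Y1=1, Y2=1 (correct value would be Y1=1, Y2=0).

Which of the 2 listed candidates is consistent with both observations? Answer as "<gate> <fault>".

Evaluate each candidate on input x1=0, x2=0, x3=1, x4=1:
  g5 stuck-at-0: g1=1, g2=1, g3=0, g4=1, g5=0 [stuck-at-0], g6=0, g7=0, g8=1, g9=1 → Y1=0, Y2=1 — eliminated
  g7 inverted output: g1=1, g2=1, g3=0, g4=1, g5=1, g6=1, g7=1 [inverted output], g8=0, g9=1 → Y1=1, Y2=1 — matches
Only g7 inverted output reproduces the observed Y1=1, Y2=1.

g7 inverted output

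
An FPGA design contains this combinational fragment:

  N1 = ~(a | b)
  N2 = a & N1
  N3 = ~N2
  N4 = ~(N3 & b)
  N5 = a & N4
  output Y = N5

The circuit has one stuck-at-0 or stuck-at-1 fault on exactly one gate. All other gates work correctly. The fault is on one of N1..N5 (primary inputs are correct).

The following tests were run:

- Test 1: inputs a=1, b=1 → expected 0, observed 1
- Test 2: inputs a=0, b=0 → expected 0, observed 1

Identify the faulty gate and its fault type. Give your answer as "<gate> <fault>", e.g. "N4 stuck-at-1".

Fault-free values for test 1 (a=1, b=1): N1=0, N2=0, N3=1, N4=0, N5=0, giving Y=0. Observed 1.
Test 1: faults giving observed 1 are {N1 stuck-at-1, N2 stuck-at-1, N3 stuck-at-0, N4 stuck-at-1, N5 stuck-at-1}.
Test 2 (a=0, b=0): fault-free N1=1, N2=0, N3=1, N4=1, N5=0 → 0; observed 1. Eliminates N1 stuck-at-1, N2 stuck-at-1, N3 stuck-at-0, N4 stuck-at-1.
Only N5 stuck-at-1 is consistent with every test.

N5 stuck-at-1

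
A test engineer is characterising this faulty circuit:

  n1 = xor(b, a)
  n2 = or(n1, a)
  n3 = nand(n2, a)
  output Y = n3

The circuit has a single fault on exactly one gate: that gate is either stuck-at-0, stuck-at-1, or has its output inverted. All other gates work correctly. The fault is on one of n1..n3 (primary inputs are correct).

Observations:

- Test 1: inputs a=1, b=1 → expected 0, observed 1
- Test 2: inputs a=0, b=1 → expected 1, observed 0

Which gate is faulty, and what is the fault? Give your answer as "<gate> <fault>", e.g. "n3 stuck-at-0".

Fault-free values for test 1 (a=1, b=1): n1=0, n2=1, n3=0, giving Y=0. Observed 1.
Test 1: faults giving observed 1 are {n2 stuck-at-0, n2 inverted output, n3 stuck-at-1, n3 inverted output}.
Test 2 (a=0, b=1): fault-free n1=1, n2=1, n3=1 → 1; observed 0. Eliminates n2 stuck-at-0, n2 inverted output, n3 stuck-at-1.
Only n3 inverted output is consistent with every test.

n3 inverted output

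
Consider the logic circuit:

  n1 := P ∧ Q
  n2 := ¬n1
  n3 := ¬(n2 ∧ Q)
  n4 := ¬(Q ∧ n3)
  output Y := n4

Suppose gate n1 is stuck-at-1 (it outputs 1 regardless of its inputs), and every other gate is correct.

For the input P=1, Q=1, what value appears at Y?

Propagate with n1 forced: n1=1 [stuck-at-1], n2=0, n3=1, n4=0.
So Y = 0. (Same as the fault-free value — the fault is masked on this input.)

0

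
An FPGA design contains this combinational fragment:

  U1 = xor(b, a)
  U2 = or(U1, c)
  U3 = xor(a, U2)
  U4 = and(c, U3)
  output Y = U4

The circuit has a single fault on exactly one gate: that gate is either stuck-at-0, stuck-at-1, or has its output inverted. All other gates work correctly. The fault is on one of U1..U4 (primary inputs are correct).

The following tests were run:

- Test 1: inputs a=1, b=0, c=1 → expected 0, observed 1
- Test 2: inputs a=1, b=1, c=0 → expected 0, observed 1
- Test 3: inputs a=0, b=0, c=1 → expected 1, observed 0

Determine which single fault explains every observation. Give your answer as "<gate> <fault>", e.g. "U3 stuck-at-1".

Fault-free values for test 1 (a=1, b=0, c=1): U1=1, U2=1, U3=0, U4=0, giving Y=0. Observed 1.
Test 1: faults giving observed 1 are {U2 stuck-at-0, U2 inverted output, U3 stuck-at-1, U3 inverted output, U4 stuck-at-1, U4 inverted output}.
Test 2 (a=1, b=1, c=0): fault-free U1=0, U2=0, U3=1, U4=0 → 0; observed 1. Eliminates U2 stuck-at-0, U2 inverted output, U3 stuck-at-1, U3 inverted output.
Test 3 (a=0, b=0, c=1): fault-free U1=0, U2=1, U3=1, U4=1 → 1; observed 0. Eliminates U4 stuck-at-1.
Only U4 inverted output is consistent with every test.

U4 inverted output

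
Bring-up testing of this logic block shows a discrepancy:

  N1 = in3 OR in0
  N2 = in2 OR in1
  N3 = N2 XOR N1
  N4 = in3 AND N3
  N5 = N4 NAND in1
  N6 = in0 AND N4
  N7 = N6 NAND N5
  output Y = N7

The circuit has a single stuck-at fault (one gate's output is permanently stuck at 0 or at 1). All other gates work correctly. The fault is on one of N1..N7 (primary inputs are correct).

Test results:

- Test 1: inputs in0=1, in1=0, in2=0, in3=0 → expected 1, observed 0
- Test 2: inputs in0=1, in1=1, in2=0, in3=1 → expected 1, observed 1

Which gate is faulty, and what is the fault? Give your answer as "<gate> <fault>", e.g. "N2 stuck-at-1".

Fault-free values for test 1 (in0=1, in1=0, in2=0, in3=0): N1=1, N2=0, N3=1, N4=0, N5=1, N6=0, N7=1, giving Y=1. Observed 0.
Test 1: faults giving observed 0 are {N4 stuck-at-1, N6 stuck-at-1, N7 stuck-at-0}.
Test 2 (in0=1, in1=1, in2=0, in3=1): fault-free N1=1, N2=1, N3=0, N4=0, N5=1, N6=0, N7=1 → 1; observed 1. Eliminates N6 stuck-at-1, N7 stuck-at-0.
Only N4 stuck-at-1 is consistent with every test.

N4 stuck-at-1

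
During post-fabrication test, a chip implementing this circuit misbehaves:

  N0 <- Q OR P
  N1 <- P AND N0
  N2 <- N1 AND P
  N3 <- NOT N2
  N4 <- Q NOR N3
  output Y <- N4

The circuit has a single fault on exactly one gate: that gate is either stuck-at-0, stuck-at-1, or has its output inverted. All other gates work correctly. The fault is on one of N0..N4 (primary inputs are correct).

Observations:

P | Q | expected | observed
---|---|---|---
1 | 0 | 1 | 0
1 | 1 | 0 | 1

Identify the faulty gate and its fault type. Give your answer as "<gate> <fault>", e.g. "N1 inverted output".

Fault-free values for test 1 (P=1, Q=0): N0=1, N1=1, N2=1, N3=0, N4=1, giving Y=1. Observed 0.
Test 1: faults giving observed 0 are {N0 stuck-at-0, N0 inverted output, N1 stuck-at-0, N1 inverted output, N2 stuck-at-0, N2 inverted output, N3 stuck-at-1, N3 inverted output, N4 stuck-at-0, N4 inverted output}.
Test 2 (P=1, Q=1): fault-free N0=1, N1=1, N2=1, N3=0, N4=0 → 0; observed 1. Eliminates N0 stuck-at-0, N0 inverted output, N1 stuck-at-0, N1 inverted output, N2 stuck-at-0, N2 inverted output, N3 stuck-at-1, N3 inverted output, N4 stuck-at-0.
Only N4 inverted output is consistent with every test.

N4 inverted output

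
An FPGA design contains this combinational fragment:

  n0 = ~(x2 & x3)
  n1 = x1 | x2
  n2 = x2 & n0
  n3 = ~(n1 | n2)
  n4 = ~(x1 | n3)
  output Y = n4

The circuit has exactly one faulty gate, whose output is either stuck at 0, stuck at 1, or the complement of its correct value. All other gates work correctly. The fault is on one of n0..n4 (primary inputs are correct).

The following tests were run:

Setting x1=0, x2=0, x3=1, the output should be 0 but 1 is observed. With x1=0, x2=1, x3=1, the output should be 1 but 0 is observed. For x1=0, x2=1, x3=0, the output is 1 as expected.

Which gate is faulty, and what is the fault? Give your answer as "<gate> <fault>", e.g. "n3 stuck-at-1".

Fault-free values for test 1 (x1=0, x2=0, x3=1): n0=1, n1=0, n2=0, n3=1, n4=0, giving Y=0. Observed 1.
Test 1: faults giving observed 1 are {n1 stuck-at-1, n1 inverted output, n2 stuck-at-1, n2 inverted output, n3 stuck-at-0, n3 inverted output, n4 stuck-at-1, n4 inverted output}.
Test 2 (x1=0, x2=1, x3=1): fault-free n0=0, n1=1, n2=0, n3=0, n4=1 → 1; observed 0. Eliminates n1 stuck-at-1, n2 stuck-at-1, n2 inverted output, n3 stuck-at-0, n4 stuck-at-1.
Test 3 (x1=0, x2=1, x3=0): fault-free n0=1, n1=1, n2=1, n3=0, n4=1 → 1; observed 1. Eliminates n3 inverted output, n4 inverted output.
Only n1 inverted output is consistent with every test.

n1 inverted output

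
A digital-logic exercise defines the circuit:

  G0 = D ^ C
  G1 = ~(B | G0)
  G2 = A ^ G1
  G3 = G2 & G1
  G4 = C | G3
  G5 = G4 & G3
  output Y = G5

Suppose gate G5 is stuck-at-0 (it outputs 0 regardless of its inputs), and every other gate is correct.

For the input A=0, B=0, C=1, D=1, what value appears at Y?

Propagate with G5 forced: G0=0, G1=1, G2=1, G3=1, G4=1, G5=0 [stuck-at-0].
So Y = 0. (Without the fault it would be 1.)

0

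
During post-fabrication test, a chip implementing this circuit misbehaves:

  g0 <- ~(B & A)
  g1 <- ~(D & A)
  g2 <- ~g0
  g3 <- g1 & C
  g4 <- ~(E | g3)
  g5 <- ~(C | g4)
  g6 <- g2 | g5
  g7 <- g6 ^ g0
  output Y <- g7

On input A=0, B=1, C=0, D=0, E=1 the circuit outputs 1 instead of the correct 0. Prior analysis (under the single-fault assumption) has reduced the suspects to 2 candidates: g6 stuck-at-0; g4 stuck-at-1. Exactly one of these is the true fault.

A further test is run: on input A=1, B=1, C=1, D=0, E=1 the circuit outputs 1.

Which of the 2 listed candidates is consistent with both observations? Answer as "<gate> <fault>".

g4 stuck-at-1

Evaluate each candidate on input A=1, B=1, C=1, D=0, E=1:
  g6 stuck-at-0: g0=0, g1=1, g2=1, g3=1, g4=0, g5=0, g6=0 [stuck-at-0], g7=0 → 0 — eliminated
  g4 stuck-at-1: g0=0, g1=1, g2=1, g3=1, g4=1 [stuck-at-1], g5=0, g6=1, g7=1 → 1 — matches
Only g4 stuck-at-1 reproduces the observed 1.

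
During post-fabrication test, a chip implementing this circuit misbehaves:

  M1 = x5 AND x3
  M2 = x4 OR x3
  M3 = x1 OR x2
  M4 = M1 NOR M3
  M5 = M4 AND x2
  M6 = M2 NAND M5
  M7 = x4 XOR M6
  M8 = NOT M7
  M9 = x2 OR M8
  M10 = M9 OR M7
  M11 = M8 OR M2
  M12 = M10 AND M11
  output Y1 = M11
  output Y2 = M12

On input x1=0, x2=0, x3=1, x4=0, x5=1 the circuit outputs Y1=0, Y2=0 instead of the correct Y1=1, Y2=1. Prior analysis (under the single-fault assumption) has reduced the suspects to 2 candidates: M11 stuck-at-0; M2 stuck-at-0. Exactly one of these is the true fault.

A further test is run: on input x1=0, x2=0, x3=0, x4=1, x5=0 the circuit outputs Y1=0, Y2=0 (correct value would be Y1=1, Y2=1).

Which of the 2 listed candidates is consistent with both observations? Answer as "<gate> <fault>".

Evaluate each candidate on input x1=0, x2=0, x3=0, x4=1, x5=0:
  M11 stuck-at-0: M1=0, M2=1, M3=0, M4=1, M5=0, M6=1, M7=0, M8=1, M9=1, M10=1, M11=0 [stuck-at-0], M12=0 → Y1=0, Y2=0 — matches
  M2 stuck-at-0: M1=0, M2=0 [stuck-at-0], M3=0, M4=1, M5=0, M6=1, M7=0, M8=1, M9=1, M10=1, M11=1, M12=1 → Y1=1, Y2=1 — eliminated
Only M11 stuck-at-0 reproduces the observed Y1=0, Y2=0.

M11 stuck-at-0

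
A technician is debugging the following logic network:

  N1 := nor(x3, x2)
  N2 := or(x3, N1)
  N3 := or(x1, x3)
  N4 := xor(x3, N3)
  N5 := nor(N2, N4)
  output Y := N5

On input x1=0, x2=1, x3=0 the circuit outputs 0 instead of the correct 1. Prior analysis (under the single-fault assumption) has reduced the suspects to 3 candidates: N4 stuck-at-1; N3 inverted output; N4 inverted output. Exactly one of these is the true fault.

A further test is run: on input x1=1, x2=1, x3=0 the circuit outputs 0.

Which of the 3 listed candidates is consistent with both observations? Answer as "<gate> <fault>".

Evaluate each candidate on input x1=1, x2=1, x3=0:
  N4 stuck-at-1: N1=0, N2=0, N3=1, N4=1 [stuck-at-1], N5=0 → 0 — matches
  N3 inverted output: N1=0, N2=0, N3=0 [inverted output], N4=0, N5=1 → 1 — eliminated
  N4 inverted output: N1=0, N2=0, N3=1, N4=0 [inverted output], N5=1 → 1 — eliminated
Only N4 stuck-at-1 reproduces the observed 0.

N4 stuck-at-1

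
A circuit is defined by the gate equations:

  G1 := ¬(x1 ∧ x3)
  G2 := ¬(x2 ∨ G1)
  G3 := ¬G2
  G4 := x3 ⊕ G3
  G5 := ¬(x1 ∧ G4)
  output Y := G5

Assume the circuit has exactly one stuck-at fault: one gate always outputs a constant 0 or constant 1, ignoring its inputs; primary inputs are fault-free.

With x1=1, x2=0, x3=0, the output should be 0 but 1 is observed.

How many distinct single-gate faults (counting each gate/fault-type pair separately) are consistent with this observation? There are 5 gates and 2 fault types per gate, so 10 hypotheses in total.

Fault-free: G1=1, G2=0, G3=1, G4=1, G5=0 → 0. Observed 1.
  G1 stuck-at-0: output 1 ✓
  G1 stuck-at-1: output 0 ✗
  G2 stuck-at-0: output 0 ✗
  G2 stuck-at-1: output 1 ✓
  G3 stuck-at-0: output 1 ✓
  G3 stuck-at-1: output 0 ✗
  G4 stuck-at-0: output 1 ✓
  G4 stuck-at-1: output 0 ✗
  G5 stuck-at-0: output 0 ✗
  G5 stuck-at-1: output 1 ✓
Consistent faults: {G1 stuck-at-0, G2 stuck-at-1, G3 stuck-at-0, G4 stuck-at-0, G5 stuck-at-1} — 5 in all.

5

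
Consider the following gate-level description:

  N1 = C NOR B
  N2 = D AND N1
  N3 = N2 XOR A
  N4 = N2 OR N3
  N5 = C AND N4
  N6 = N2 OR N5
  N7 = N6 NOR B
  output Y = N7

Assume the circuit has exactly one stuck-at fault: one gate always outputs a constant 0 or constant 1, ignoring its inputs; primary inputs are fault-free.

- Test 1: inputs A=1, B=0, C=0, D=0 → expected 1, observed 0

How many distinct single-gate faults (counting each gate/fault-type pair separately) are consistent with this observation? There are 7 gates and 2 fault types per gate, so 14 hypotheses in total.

4

Fault-free: N1=1, N2=0, N3=1, N4=1, N5=0, N6=0, N7=1 → 1. Observed 0.
  N1 stuck-at-0: output 1 ✗
  N1 stuck-at-1: output 1 ✗
  N2 stuck-at-0: output 1 ✗
  N2 stuck-at-1: output 0 ✓
  N3 stuck-at-0: output 1 ✗
  N3 stuck-at-1: output 1 ✗
  N4 stuck-at-0: output 1 ✗
  N4 stuck-at-1: output 1 ✗
  N5 stuck-at-0: output 1 ✗
  N5 stuck-at-1: output 0 ✓
  N6 stuck-at-0: output 1 ✗
  N6 stuck-at-1: output 0 ✓
  N7 stuck-at-0: output 0 ✓
  N7 stuck-at-1: output 1 ✗
Consistent faults: {N2 stuck-at-1, N5 stuck-at-1, N6 stuck-at-1, N7 stuck-at-0} — 4 in all.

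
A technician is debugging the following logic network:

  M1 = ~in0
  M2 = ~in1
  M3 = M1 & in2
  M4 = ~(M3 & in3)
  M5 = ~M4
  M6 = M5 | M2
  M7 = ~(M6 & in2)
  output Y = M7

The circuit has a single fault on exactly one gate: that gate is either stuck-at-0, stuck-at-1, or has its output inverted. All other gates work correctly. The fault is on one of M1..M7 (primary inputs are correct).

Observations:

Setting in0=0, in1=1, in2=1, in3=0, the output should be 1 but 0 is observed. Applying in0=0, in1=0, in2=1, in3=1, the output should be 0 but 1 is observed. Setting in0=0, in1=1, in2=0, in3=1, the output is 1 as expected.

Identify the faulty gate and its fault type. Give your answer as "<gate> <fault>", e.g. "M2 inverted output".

M6 inverted output

Fault-free values for test 1 (in0=0, in1=1, in2=1, in3=0): M1=1, M2=0, M3=1, M4=1, M5=0, M6=0, M7=1, giving Y=1. Observed 0.
Test 1: faults giving observed 0 are {M2 stuck-at-1, M2 inverted output, M4 stuck-at-0, M4 inverted output, M5 stuck-at-1, M5 inverted output, M6 stuck-at-1, M6 inverted output, M7 stuck-at-0, M7 inverted output}.
Test 2 (in0=0, in1=0, in2=1, in3=1): fault-free M1=1, M2=1, M3=1, M4=0, M5=1, M6=1, M7=0 → 0; observed 1. Eliminates M2 stuck-at-1, M2 inverted output, M4 stuck-at-0, M4 inverted output, M5 stuck-at-1, M5 inverted output, M6 stuck-at-1, M7 stuck-at-0.
Test 3 (in0=0, in1=1, in2=0, in3=1): fault-free M1=1, M2=0, M3=0, M4=1, M5=0, M6=0, M7=1 → 1; observed 1. Eliminates M7 inverted output.
Only M6 inverted output is consistent with every test.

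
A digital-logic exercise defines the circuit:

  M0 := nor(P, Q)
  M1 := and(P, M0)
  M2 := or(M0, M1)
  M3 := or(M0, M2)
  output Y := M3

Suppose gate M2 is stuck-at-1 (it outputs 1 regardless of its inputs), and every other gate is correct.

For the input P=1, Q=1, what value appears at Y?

1

Propagate with M2 forced: M0=0, M1=0, M2=1 [stuck-at-1], M3=1.
So Y = 1. (Without the fault it would be 0.)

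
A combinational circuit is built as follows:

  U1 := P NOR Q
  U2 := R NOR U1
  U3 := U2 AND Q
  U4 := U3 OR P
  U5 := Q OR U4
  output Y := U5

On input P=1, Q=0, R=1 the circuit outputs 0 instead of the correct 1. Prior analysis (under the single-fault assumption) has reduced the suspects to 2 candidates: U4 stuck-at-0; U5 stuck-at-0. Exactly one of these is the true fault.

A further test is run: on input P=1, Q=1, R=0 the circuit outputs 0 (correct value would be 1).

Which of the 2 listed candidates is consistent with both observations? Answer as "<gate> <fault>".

Evaluate each candidate on input P=1, Q=1, R=0:
  U4 stuck-at-0: U1=0, U2=1, U3=1, U4=0 [stuck-at-0], U5=1 → 1 — eliminated
  U5 stuck-at-0: U1=0, U2=1, U3=1, U4=1, U5=0 [stuck-at-0] → 0 — matches
Only U5 stuck-at-0 reproduces the observed 0.

U5 stuck-at-0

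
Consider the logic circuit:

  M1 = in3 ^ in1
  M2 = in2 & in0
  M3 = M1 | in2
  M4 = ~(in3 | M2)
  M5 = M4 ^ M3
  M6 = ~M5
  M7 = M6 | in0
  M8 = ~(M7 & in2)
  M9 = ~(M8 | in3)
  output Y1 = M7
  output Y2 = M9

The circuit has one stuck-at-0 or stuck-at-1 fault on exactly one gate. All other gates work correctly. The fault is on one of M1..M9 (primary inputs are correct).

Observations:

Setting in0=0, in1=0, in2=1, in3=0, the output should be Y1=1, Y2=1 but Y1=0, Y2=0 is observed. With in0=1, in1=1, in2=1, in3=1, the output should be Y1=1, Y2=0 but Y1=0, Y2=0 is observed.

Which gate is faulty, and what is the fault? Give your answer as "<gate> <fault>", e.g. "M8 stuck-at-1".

Fault-free values for test 1 (in0=0, in1=0, in2=1, in3=0): M1=0, M2=0, M3=1, M4=1, M5=0, M6=1, M7=1, M8=0, M9=1, giving Y1=1, Y2=1. Observed Y1=0, Y2=0.
Test 1: faults giving observed Y1=0, Y2=0 are {M2 stuck-at-1, M3 stuck-at-0, M4 stuck-at-0, M5 stuck-at-1, M6 stuck-at-0, M7 stuck-at-0}.
Test 2 (in0=1, in1=1, in2=1, in3=1): fault-free M1=0, M2=1, M3=1, M4=0, M5=1, M6=0, M7=1, M8=0, M9=0 → Y1=1, Y2=0; observed Y1=0, Y2=0. Eliminates M2 stuck-at-1, M3 stuck-at-0, M4 stuck-at-0, M5 stuck-at-1, M6 stuck-at-0.
Only M7 stuck-at-0 is consistent with every test.

M7 stuck-at-0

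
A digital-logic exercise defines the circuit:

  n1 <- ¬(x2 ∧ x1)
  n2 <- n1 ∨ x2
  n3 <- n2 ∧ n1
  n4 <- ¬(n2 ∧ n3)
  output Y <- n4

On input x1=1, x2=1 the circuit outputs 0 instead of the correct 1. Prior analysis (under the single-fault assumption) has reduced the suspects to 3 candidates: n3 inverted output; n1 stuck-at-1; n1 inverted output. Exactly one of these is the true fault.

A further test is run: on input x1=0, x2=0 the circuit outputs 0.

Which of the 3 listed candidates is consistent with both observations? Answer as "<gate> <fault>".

n1 stuck-at-1

Evaluate each candidate on input x1=0, x2=0:
  n3 inverted output: n1=1, n2=1, n3=0 [inverted output], n4=1 → 1 — eliminated
  n1 stuck-at-1: n1=1 [stuck-at-1], n2=1, n3=1, n4=0 → 0 — matches
  n1 inverted output: n1=0 [inverted output], n2=0, n3=0, n4=1 → 1 — eliminated
Only n1 stuck-at-1 reproduces the observed 0.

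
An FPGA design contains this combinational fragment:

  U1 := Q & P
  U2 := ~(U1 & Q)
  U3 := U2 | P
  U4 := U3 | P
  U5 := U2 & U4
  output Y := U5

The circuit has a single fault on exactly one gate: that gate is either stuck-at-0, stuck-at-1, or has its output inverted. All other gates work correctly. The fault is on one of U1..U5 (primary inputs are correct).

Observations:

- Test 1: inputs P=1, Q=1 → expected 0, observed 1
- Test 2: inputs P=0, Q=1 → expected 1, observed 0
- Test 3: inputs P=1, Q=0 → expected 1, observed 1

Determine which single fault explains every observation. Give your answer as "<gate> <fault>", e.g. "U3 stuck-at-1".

Fault-free values for test 1 (P=1, Q=1): U1=1, U2=0, U3=1, U4=1, U5=0, giving Y=0. Observed 1.
Test 1: faults giving observed 1 are {U1 stuck-at-0, U1 inverted output, U2 stuck-at-1, U2 inverted output, U5 stuck-at-1, U5 inverted output}.
Test 2 (P=0, Q=1): fault-free U1=0, U2=1, U3=1, U4=1, U5=1 → 1; observed 0. Eliminates U1 stuck-at-0, U2 stuck-at-1, U5 stuck-at-1.
Test 3 (P=1, Q=0): fault-free U1=0, U2=1, U3=1, U4=1, U5=1 → 1; observed 1. Eliminates U2 inverted output, U5 inverted output.
Only U1 inverted output is consistent with every test.

U1 inverted output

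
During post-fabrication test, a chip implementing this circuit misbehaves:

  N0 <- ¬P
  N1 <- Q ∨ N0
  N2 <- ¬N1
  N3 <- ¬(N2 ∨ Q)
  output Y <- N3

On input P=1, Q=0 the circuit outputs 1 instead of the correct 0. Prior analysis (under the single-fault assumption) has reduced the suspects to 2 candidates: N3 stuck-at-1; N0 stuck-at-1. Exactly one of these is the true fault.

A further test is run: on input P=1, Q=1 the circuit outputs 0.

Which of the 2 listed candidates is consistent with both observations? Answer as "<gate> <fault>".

N0 stuck-at-1

Evaluate each candidate on input P=1, Q=1:
  N3 stuck-at-1: N0=0, N1=1, N2=0, N3=1 [stuck-at-1] → 1 — eliminated
  N0 stuck-at-1: N0=1 [stuck-at-1], N1=1, N2=0, N3=0 → 0 — matches
Only N0 stuck-at-1 reproduces the observed 0.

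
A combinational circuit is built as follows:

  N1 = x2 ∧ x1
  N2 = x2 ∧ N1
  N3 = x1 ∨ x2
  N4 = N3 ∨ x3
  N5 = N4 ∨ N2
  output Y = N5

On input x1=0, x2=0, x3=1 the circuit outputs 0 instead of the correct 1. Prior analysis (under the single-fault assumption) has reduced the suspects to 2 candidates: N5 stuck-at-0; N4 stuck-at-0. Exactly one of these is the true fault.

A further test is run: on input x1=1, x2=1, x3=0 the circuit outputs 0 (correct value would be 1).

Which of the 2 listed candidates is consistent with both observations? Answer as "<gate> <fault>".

Evaluate each candidate on input x1=1, x2=1, x3=0:
  N5 stuck-at-0: N1=1, N2=1, N3=1, N4=1, N5=0 [stuck-at-0] → 0 — matches
  N4 stuck-at-0: N1=1, N2=1, N3=1, N4=0 [stuck-at-0], N5=1 → 1 — eliminated
Only N5 stuck-at-0 reproduces the observed 0.

N5 stuck-at-0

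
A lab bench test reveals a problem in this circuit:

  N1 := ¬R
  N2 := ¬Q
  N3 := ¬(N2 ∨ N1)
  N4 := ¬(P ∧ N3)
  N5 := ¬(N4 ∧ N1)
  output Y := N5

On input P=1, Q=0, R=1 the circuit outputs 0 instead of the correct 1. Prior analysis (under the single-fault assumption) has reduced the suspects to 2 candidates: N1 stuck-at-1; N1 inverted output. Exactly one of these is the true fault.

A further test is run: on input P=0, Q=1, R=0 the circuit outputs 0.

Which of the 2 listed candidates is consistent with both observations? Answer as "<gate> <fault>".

Evaluate each candidate on input P=0, Q=1, R=0:
  N1 stuck-at-1: N1=1 [stuck-at-1], N2=0, N3=0, N4=1, N5=0 → 0 — matches
  N1 inverted output: N1=0 [inverted output], N2=0, N3=1, N4=1, N5=1 → 1 — eliminated
Only N1 stuck-at-1 reproduces the observed 0.

N1 stuck-at-1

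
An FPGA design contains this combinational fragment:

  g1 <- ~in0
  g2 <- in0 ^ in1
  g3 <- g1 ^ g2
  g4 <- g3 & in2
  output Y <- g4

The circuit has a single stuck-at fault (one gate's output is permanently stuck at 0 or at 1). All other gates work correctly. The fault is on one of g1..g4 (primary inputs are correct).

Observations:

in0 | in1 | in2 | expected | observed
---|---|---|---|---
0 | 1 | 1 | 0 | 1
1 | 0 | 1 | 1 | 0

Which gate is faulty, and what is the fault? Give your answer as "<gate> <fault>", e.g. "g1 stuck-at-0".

Fault-free values for test 1 (in0=0, in1=1, in2=1): g1=1, g2=1, g3=0, g4=0, giving Y=0. Observed 1.
Test 1: faults giving observed 1 are {g1 stuck-at-0, g2 stuck-at-0, g3 stuck-at-1, g4 stuck-at-1}.
Test 2 (in0=1, in1=0, in2=1): fault-free g1=0, g2=1, g3=1, g4=1 → 1; observed 0. Eliminates g1 stuck-at-0, g3 stuck-at-1, g4 stuck-at-1.
Only g2 stuck-at-0 is consistent with every test.

g2 stuck-at-0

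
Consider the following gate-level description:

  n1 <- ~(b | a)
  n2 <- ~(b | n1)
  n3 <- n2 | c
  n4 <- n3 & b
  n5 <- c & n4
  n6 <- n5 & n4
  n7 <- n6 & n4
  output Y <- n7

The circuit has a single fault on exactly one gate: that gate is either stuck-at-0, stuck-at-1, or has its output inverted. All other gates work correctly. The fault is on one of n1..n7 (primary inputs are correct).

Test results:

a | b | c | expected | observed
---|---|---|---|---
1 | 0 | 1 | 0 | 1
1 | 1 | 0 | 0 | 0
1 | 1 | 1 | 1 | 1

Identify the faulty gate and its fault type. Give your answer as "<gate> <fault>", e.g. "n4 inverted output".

Fault-free values for test 1 (a=1, b=0, c=1): n1=0, n2=1, n3=1, n4=0, n5=0, n6=0, n7=0, giving Y=0. Observed 1.
Test 1: faults giving observed 1 are {n4 stuck-at-1, n4 inverted output, n7 stuck-at-1, n7 inverted output}.
Test 2 (a=1, b=1, c=0): fault-free n1=0, n2=0, n3=0, n4=0, n5=0, n6=0, n7=0 → 0; observed 0. Eliminates n7 stuck-at-1, n7 inverted output.
Test 3 (a=1, b=1, c=1): fault-free n1=0, n2=0, n3=1, n4=1, n5=1, n6=1, n7=1 → 1; observed 1. Eliminates n4 inverted output.
Only n4 stuck-at-1 is consistent with every test.

n4 stuck-at-1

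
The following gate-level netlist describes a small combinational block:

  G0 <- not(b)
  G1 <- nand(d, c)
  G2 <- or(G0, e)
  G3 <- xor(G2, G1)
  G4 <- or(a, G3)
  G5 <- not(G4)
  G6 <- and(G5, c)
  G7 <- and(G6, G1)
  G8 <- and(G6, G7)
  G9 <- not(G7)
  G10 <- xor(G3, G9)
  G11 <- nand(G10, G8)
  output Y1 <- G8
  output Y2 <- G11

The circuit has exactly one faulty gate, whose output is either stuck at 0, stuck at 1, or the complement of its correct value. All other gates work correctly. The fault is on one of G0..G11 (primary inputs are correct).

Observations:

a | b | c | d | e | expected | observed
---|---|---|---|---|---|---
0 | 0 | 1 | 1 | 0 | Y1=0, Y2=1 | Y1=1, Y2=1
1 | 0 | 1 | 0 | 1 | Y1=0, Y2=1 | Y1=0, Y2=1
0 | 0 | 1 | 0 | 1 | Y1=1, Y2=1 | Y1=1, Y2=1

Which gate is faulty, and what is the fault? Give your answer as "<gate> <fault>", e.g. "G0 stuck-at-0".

G1 stuck-at-1

Fault-free values for test 1 (a=0, b=0, c=1, d=1, e=0): G0=1, G1=0, G2=1, G3=1, G4=1, G5=0, G6=0, G7=0, G8=0, G9=1, G10=0, G11=1, giving Y1=0, Y2=1. Observed Y1=1, Y2=1.
Test 1: faults giving observed Y1=1, Y2=1 are {G1 stuck-at-1, G1 inverted output, G8 stuck-at-1, G8 inverted output}.
Test 2 (a=1, b=0, c=1, d=0, e=1): fault-free G0=1, G1=1, G2=1, G3=0, G4=1, G5=0, G6=0, G7=0, G8=0, G9=1, G10=1, G11=1 → Y1=0, Y2=1; observed Y1=0, Y2=1. Eliminates G8 stuck-at-1, G8 inverted output.
Test 3 (a=0, b=0, c=1, d=0, e=1): fault-free G0=1, G1=1, G2=1, G3=0, G4=0, G5=1, G6=1, G7=1, G8=1, G9=0, G10=0, G11=1 → Y1=1, Y2=1; observed Y1=1, Y2=1. Eliminates G1 inverted output.
Only G1 stuck-at-1 is consistent with every test.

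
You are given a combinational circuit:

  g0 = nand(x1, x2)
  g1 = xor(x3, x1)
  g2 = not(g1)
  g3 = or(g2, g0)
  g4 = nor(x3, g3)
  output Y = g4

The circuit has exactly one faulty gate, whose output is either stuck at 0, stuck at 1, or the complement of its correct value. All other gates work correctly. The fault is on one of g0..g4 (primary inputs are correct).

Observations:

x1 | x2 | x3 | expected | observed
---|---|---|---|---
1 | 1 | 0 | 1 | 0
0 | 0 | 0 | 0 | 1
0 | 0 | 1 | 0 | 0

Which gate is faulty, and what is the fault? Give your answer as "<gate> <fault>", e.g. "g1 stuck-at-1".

g3 inverted output

Fault-free values for test 1 (x1=1, x2=1, x3=0): g0=0, g1=1, g2=0, g3=0, g4=1, giving Y=1. Observed 0.
Test 1: faults giving observed 0 are {g0 stuck-at-1, g0 inverted output, g1 stuck-at-0, g1 inverted output, g2 stuck-at-1, g2 inverted output, g3 stuck-at-1, g3 inverted output, g4 stuck-at-0, g4 inverted output}.
Test 2 (x1=0, x2=0, x3=0): fault-free g0=1, g1=0, g2=1, g3=1, g4=0 → 0; observed 1. Eliminates g0 stuck-at-1, g0 inverted output, g1 stuck-at-0, g1 inverted output, g2 stuck-at-1, g2 inverted output, g3 stuck-at-1, g4 stuck-at-0.
Test 3 (x1=0, x2=0, x3=1): fault-free g0=1, g1=1, g2=0, g3=1, g4=0 → 0; observed 0. Eliminates g4 inverted output.
Only g3 inverted output is consistent with every test.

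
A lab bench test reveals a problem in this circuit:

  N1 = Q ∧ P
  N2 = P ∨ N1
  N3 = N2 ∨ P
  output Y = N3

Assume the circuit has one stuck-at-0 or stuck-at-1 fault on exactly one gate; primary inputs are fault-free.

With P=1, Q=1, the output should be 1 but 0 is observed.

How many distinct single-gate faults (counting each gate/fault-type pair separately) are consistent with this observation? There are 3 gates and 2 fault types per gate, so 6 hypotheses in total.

1

Fault-free: N1=1, N2=1, N3=1 → 1. Observed 0.
  N1 stuck-at-0: output 1 ✗
  N1 stuck-at-1: output 1 ✗
  N2 stuck-at-0: output 1 ✗
  N2 stuck-at-1: output 1 ✗
  N3 stuck-at-0: output 0 ✓
  N3 stuck-at-1: output 1 ✗
Consistent faults: {N3 stuck-at-0} — 1 in all.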